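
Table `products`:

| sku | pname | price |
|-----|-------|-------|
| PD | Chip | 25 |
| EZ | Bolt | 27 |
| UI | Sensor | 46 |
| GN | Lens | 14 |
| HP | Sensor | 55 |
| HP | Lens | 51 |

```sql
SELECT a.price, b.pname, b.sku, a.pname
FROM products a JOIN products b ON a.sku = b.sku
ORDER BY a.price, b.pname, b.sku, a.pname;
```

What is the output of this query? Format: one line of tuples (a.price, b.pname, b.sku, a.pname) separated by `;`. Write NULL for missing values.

(14, Lens, GN, Lens); (25, Chip, PD, Chip); (27, Bolt, EZ, Bolt); (46, Sensor, UI, Sensor); (51, Lens, HP, Lens); (51, Sensor, HP, Lens); (55, Lens, HP, Sensor); (55, Sensor, HP, Sensor)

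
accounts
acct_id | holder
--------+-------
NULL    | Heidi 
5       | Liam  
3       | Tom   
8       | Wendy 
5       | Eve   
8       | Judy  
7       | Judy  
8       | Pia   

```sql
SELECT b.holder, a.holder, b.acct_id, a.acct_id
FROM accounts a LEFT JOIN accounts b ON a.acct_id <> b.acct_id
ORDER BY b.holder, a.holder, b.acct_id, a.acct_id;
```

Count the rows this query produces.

LEFT JOIN keeps every row from `accounts a`; unmatched rows get NULL for `accounts b`'s columns.
Matching on a.acct_id <> b.acct_id. A NULL in a compared column never satisfies the condition.
- a (acct_id=NULL) has no partner → padded with NULL.
- a (acct_id=5) pairs with 5 row(s) of b.
- a (acct_id=3) pairs with 6 row(s) of b.
- a (acct_id=8) pairs with 4 row(s) of b.
- a (acct_id=5) pairs with 5 row(s) of b.
- a (acct_id=8) pairs with 4 row(s) of b.
- a (acct_id=7) pairs with 6 row(s) of b.
- a (acct_id=8) pairs with 4 row(s) of b.
Total: 34 matched + 1 padded = 35 rows.

35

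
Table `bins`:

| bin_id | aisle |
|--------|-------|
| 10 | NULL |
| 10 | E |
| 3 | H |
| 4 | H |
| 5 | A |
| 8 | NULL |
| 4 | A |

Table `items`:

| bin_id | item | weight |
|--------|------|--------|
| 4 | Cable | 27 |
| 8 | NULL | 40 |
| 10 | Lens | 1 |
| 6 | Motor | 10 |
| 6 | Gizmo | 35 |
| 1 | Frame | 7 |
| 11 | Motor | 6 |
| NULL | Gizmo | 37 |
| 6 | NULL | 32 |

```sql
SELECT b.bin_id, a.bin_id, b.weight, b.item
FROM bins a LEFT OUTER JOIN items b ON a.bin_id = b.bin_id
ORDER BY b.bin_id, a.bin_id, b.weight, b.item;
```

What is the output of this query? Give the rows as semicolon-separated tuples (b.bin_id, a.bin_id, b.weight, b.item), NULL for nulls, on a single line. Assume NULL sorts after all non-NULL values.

(4, 4, 27, Cable); (4, 4, 27, Cable); (8, 8, 40, NULL); (10, 10, 1, Lens); (10, 10, 1, Lens); (NULL, 3, NULL, NULL); (NULL, 5, NULL, NULL)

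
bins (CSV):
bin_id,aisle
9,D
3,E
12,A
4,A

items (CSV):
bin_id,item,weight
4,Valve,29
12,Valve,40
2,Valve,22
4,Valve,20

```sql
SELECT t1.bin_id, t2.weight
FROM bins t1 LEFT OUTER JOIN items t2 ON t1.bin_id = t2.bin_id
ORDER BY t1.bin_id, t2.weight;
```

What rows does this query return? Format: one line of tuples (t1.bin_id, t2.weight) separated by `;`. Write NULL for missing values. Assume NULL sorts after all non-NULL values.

LEFT JOIN keeps every row from `bins`; unmatched rows get NULL for `items`'s columns.
Matching on t1.bin_id = t2.bin_id.
Matched pairs: 3; unmatched t1 rows kept: 2.

(3, NULL); (4, 20); (4, 29); (9, NULL); (12, 40)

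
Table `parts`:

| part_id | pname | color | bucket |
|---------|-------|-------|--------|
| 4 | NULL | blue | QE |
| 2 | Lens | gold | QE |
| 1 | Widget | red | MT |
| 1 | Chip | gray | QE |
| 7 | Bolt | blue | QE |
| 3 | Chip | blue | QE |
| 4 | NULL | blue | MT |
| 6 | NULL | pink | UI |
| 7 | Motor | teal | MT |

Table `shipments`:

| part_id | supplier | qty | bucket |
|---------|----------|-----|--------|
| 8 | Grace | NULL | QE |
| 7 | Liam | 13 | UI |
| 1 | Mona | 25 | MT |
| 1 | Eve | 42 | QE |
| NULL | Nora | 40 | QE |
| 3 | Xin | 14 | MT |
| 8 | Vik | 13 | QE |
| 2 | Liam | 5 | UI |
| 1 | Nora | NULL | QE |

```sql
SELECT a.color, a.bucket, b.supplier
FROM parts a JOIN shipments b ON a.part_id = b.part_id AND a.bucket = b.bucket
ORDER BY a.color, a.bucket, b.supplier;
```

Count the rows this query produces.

INNER JOIN keeps only pairs where the ON condition holds.
Matching on a.part_id = b.part_id AND a.bucket = b.bucket. A NULL in a compared column never satisfies the condition.
- a row (part_id=4, bucket=QE): no match → dropped.
- a row (part_id=2, bucket=QE): no match → dropped.
- a row (part_id=1, bucket=MT): matches 1 b row(s) → 1 output row(s).
- a row (part_id=1, bucket=QE): matches 2 b row(s) → 2 output row(s).
- a row (part_id=7, bucket=QE): no match → dropped.
- a row (part_id=3, bucket=QE): no match → dropped.
- a row (part_id=4, bucket=MT): no match → dropped.
- a row (part_id=6, bucket=UI): no match → dropped.
- a row (part_id=7, bucket=MT): no match → dropped.
Total: 3 rows.

3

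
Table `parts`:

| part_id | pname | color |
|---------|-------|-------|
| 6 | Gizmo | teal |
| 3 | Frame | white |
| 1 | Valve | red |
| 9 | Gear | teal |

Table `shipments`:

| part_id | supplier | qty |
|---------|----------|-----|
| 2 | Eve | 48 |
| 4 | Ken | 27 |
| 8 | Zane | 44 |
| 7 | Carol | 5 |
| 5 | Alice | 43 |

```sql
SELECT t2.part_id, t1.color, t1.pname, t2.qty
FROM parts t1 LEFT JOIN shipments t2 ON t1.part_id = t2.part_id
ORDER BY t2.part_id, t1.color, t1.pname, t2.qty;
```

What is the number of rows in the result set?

LEFT JOIN keeps every row from `parts`; unmatched rows get NULL for `shipments`'s columns.
Matching on t1.part_id = t2.part_id.
- t1 (part_id=6) has no partner → padded with NULL.
- t1 (part_id=3) has no partner → padded with NULL.
- t1 (part_id=1) has no partner → padded with NULL.
- t1 (part_id=9) has no partner → padded with NULL.
Total: 0 matched + 4 padded = 4 rows.

4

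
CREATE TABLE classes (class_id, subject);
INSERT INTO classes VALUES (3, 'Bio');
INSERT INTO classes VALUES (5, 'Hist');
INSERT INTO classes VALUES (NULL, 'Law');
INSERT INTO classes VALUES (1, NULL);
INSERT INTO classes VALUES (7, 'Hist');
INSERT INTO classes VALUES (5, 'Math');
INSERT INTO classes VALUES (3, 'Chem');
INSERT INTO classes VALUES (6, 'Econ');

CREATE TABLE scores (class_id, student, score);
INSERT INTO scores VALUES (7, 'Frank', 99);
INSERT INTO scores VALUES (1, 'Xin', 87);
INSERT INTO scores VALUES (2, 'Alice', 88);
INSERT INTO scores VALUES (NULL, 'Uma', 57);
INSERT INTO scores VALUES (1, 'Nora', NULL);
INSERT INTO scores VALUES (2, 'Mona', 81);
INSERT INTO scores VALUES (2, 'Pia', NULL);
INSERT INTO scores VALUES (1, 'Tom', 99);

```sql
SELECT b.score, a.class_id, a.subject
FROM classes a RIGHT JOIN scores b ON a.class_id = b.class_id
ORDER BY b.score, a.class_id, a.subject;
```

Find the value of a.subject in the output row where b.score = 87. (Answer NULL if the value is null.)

NULL

RIGHT JOIN keeps every row from `scores`; unmatched rows get NULL for `classes`'s columns.
Matching on a.class_id = b.class_id. A NULL in a compared column never satisfies the condition.
Matched pairs: 4; unmatched b rows kept: 4.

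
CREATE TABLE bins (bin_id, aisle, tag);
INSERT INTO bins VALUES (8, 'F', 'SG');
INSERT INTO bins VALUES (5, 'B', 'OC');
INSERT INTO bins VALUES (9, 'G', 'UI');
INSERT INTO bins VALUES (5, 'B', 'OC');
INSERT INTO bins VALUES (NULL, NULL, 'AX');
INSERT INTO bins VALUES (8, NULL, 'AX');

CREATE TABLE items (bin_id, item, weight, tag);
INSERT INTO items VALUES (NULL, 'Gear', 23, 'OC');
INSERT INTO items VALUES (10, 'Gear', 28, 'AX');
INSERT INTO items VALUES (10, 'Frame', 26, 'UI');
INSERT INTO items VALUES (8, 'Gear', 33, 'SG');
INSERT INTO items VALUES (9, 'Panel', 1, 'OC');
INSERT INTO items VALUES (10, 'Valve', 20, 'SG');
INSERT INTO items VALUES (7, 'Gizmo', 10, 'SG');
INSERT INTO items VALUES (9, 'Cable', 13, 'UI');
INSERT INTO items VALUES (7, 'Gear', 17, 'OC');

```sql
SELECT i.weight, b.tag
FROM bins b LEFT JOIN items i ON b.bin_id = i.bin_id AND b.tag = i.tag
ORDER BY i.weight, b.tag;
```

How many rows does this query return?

6

LEFT JOIN keeps every row from `bins`; unmatched rows get NULL for `items`'s columns.
Matching on b.bin_id = i.bin_id AND b.tag = i.tag. A NULL in a compared column never satisfies the condition.
- b row (bin_id=8, tag=SG): matches 1 i row(s) → 1 output row(s).
- b row (bin_id=5, tag=OC): no match → kept, i columns NULL.
- b row (bin_id=9, tag=UI): matches 1 i row(s) → 1 output row(s).
- b row (bin_id=5, tag=OC): no match → kept, i columns NULL.
- b row (bin_id=NULL, tag=AX): no match → kept, i columns NULL.
- b row (bin_id=8, tag=AX): no match → kept, i columns NULL.
Total: 2 matched + 4 padded = 6 rows.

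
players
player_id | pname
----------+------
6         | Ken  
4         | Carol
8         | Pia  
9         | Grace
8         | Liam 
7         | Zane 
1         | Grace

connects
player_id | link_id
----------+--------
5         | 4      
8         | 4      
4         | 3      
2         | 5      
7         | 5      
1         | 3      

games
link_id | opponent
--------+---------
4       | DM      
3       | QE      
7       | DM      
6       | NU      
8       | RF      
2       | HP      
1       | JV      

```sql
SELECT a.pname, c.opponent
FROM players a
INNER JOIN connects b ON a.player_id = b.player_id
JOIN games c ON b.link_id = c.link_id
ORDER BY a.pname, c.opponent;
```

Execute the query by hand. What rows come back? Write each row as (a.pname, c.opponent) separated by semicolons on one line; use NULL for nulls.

Step 1 — a INNER JOIN b on player_id → 5 row(s).
Then INNER JOIN `games c` on link_id: keep only rows whose b.link_id appears in c.

(Carol, QE); (Grace, QE); (Liam, DM); (Pia, DM)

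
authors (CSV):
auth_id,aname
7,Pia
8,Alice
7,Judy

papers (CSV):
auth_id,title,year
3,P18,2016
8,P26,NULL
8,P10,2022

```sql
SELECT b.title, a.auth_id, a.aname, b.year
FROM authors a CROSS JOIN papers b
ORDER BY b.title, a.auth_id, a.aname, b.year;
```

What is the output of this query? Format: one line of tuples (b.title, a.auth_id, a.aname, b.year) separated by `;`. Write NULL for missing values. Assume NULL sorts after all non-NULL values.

CROSS JOIN pairs every row of `authors` with every row of `papers`: 3 × 3 = 9 rows.

(P10, 7, Judy, 2022); (P10, 7, Pia, 2022); (P10, 8, Alice, 2022); (P18, 7, Judy, 2016); (P18, 7, Pia, 2016); (P18, 8, Alice, 2016); (P26, 7, Judy, NULL); (P26, 7, Pia, NULL); (P26, 8, Alice, NULL)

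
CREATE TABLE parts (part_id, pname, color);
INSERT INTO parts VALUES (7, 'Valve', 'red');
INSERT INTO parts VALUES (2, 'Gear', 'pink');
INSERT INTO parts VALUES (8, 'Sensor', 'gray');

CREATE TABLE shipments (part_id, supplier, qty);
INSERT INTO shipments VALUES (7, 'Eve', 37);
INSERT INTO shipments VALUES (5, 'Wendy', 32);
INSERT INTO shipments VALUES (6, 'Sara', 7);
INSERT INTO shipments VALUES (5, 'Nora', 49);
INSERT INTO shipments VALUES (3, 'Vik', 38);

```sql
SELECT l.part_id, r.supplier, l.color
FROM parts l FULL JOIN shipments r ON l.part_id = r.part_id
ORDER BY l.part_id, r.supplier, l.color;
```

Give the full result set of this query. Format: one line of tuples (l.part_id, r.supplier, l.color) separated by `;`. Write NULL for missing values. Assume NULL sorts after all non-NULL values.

FULL OUTER JOIN keeps every row from both sides; unmatched rows get NULL for the other side's columns.
Matching on l.part_id = r.part_id.
- l (part_id=7) pairs with 1 row(s) of r.
- l (part_id=2) has no partner → padded with NULL.
- l (part_id=8) has no partner → padded with NULL.
- 4 r row(s) had no l match → kept, l columns NULL.
After projecting and ordering:
l.part_id | r.supplier | l.color
2 | NULL | pink
7 | Eve | red
8 | NULL | gray
NULL | Nora | NULL
NULL | Sara | NULL
NULL | Vik | NULL
NULL | Wendy | NULL

(2, NULL, pink); (7, Eve, red); (8, NULL, gray); (NULL, Nora, NULL); (NULL, Sara, NULL); (NULL, Vik, NULL); (NULL, Wendy, NULL)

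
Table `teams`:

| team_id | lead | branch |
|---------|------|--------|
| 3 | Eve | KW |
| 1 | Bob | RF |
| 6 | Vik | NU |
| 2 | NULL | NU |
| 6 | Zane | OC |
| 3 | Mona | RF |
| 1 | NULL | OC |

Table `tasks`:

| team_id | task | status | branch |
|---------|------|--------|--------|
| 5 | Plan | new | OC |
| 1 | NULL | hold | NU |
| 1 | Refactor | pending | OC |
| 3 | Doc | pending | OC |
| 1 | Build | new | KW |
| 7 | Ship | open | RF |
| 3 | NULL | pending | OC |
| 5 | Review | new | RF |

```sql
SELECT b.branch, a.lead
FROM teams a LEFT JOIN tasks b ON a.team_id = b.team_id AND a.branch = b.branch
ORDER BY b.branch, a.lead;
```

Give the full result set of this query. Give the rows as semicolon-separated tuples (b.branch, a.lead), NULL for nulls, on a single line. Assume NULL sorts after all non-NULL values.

(OC, NULL); (NULL, Bob); (NULL, Eve); (NULL, Mona); (NULL, Vik); (NULL, Zane); (NULL, NULL)

LEFT JOIN keeps every row from `teams`; unmatched rows get NULL for `tasks`'s columns.
Matching on a.team_id = b.team_id AND a.branch = b.branch.
Matched pairs: 1; unmatched a rows kept: 6.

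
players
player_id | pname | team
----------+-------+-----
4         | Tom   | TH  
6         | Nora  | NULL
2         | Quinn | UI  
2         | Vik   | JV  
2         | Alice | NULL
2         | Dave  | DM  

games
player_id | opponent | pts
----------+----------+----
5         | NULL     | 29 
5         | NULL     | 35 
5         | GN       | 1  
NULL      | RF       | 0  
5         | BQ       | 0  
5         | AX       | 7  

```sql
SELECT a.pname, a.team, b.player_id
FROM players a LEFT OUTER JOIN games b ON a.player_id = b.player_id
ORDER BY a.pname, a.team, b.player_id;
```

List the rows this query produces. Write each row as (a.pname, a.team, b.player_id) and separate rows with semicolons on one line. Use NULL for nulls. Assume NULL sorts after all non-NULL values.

(Alice, NULL, NULL); (Dave, DM, NULL); (Nora, NULL, NULL); (Quinn, UI, NULL); (Tom, TH, NULL); (Vik, JV, NULL)

LEFT JOIN keeps every row from `players`; unmatched rows get NULL for `games`'s columns.
Matching on a.player_id = b.player_id. A NULL in a compared column never satisfies the condition.
- a row (player_id=4): no match → kept, b columns NULL.
- a row (player_id=6): no match → kept, b columns NULL.
- a row (player_id=2): no match → kept, b columns NULL.
- a row (player_id=2): no match → kept, b columns NULL.
- a row (player_id=2): no match → kept, b columns NULL.
- a row (player_id=2): no match → kept, b columns NULL.
After projecting and ordering:
a.pname | a.team | b.player_id
Alice | NULL | NULL
Dave | DM | NULL
Nora | NULL | NULL
Quinn | UI | NULL
Tom | TH | NULL
Vik | JV | NULL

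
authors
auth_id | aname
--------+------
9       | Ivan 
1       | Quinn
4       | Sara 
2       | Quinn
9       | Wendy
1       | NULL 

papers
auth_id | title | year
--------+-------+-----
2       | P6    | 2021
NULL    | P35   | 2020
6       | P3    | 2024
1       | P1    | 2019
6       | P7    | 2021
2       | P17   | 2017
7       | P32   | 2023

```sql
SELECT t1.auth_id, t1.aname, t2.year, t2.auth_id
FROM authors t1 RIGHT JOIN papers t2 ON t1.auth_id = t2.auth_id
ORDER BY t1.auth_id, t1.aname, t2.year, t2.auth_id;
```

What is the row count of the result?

8

RIGHT JOIN keeps every row from `papers`; unmatched rows get NULL for `authors`'s columns.
Matching on t1.auth_id = t2.auth_id. A NULL in a compared column never satisfies the condition.
- auth_id=9: no matching t2 row.
- auth_id=1: 1 matching t2 row(s), so 1 row(s) emitted.
- auth_id=4: no matching t2 row.
- auth_id=2: 2 matching t2 row(s), so 2 row(s) emitted.
- auth_id=9: no matching t2 row.
- auth_id=1: 1 matching t2 row(s), so 1 row(s) emitted.
- 4 t2 row(s) had no t1 match → kept, t1 columns NULL.
Total: 4 matched + 4 padded = 8 rows.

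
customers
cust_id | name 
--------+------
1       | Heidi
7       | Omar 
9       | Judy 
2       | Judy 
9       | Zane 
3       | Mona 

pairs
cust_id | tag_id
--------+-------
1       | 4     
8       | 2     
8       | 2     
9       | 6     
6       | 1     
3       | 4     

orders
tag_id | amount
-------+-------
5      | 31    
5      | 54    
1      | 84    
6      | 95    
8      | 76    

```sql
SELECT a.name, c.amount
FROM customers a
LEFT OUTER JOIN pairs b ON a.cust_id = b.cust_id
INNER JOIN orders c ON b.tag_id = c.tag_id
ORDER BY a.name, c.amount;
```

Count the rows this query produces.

2

Evaluate left to right. First `customers a LEFT JOIN pairs b` on cust_id: 6 row(s).
Then INNER JOIN `orders c` on tag_id: keep only rows whose b.tag_id appears in c.
Result: 2 row(s).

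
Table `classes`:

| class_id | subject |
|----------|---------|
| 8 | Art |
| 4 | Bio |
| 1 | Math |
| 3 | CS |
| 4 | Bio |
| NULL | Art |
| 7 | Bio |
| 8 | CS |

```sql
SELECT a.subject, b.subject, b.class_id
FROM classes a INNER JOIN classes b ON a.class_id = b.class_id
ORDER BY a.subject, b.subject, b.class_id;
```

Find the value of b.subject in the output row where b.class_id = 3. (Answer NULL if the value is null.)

INNER JOIN keeps only pairs where the ON condition holds.
Matching on a.class_id = b.class_id. A NULL in a compared column never satisfies the condition.
- a[0] class_id=8 → 2 match(es) in b → 2 row(s).
- a[1] class_id=4 → 2 match(es) in b → 2 row(s).
- a[2] class_id=1 → 1 match(es) in b → 1 row(s).
- a[3] class_id=3 → 1 match(es) in b → 1 row(s).
- a[4] class_id=4 → 2 match(es) in b → 2 row(s).
- a[5] class_id=NULL → no match; dropped.
- a[6] class_id=7 → 1 match(es) in b → 1 row(s).
- a[7] class_id=8 → 2 match(es) in b → 2 row(s).

CS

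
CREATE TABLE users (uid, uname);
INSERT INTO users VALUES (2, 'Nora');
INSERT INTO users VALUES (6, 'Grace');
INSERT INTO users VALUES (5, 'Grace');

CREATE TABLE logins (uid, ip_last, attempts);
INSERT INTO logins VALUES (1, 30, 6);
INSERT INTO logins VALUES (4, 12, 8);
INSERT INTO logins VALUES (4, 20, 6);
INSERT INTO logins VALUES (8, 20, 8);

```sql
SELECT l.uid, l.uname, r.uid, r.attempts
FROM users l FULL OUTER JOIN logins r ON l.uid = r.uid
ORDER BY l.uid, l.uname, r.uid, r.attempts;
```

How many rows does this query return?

7

FULL OUTER JOIN keeps every row from both sides; unmatched rows get NULL for the other side's columns.
Matching on l.uid = r.uid.
Matched pairs: 0; unmatched l rows kept: 3; unmatched r rows kept: 4.
Total: 0 matched + 7 padded = 7 rows.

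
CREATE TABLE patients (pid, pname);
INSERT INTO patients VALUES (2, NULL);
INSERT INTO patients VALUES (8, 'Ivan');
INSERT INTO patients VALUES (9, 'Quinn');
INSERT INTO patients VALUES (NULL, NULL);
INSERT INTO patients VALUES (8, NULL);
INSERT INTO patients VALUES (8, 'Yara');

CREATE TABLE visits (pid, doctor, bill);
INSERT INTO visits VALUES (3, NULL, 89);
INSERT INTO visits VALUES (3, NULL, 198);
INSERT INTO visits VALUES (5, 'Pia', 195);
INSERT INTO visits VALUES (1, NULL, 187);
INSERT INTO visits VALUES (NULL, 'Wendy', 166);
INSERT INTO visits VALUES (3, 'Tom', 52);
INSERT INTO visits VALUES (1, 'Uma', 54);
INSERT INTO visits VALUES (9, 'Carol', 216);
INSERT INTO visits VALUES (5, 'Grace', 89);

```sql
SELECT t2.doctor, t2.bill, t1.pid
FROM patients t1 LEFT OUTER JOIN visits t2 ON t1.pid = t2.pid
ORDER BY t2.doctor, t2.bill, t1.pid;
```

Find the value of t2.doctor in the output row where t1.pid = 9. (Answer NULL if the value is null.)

Carol

LEFT JOIN keeps every row from `patients`; unmatched rows get NULL for `visits`'s columns.
Matching on t1.pid = t2.pid. A NULL in a compared column never satisfies the condition.
- t1 (pid=2) has no partner → padded with NULL.
- t1 (pid=8) has no partner → padded with NULL.
- t1 (pid=9) pairs with 1 row(s) of t2.
- t1 (pid=NULL) has no partner → padded with NULL.
- t1 (pid=8) has no partner → padded with NULL.
- t1 (pid=8) has no partner → padded with NULL.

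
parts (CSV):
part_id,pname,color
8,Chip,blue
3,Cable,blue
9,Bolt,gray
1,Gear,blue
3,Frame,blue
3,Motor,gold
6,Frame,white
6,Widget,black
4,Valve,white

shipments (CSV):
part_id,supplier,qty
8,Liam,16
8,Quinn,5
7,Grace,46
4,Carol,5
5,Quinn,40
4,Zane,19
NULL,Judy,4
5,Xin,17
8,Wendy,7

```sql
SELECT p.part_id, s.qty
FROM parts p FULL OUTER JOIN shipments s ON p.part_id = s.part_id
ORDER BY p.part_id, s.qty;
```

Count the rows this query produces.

16

FULL OUTER JOIN keeps every row from both sides; unmatched rows get NULL for the other side's columns.
Matching on p.part_id = s.part_id. A NULL in a compared column never satisfies the condition.
- p (part_id=8) pairs with 3 row(s) of s.
- p (part_id=3) has no partner → padded with NULL.
- p (part_id=9) has no partner → padded with NULL.
- p (part_id=1) has no partner → padded with NULL.
- p (part_id=3) has no partner → padded with NULL.
- p (part_id=3) has no partner → padded with NULL.
- p (part_id=6) has no partner → padded with NULL.
- p (part_id=6) has no partner → padded with NULL.
- p (part_id=4) pairs with 2 row(s) of s.
- 4 s row(s) had no p match → kept, p columns NULL.
Total: 5 matched + 11 padded = 16 rows.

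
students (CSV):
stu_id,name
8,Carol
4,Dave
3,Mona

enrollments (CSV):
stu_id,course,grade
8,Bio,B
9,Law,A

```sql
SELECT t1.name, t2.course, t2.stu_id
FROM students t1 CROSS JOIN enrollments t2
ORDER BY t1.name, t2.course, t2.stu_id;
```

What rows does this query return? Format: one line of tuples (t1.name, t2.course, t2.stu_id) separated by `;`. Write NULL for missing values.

(Carol, Bio, 8); (Carol, Law, 9); (Dave, Bio, 8); (Dave, Law, 9); (Mona, Bio, 8); (Mona, Law, 9)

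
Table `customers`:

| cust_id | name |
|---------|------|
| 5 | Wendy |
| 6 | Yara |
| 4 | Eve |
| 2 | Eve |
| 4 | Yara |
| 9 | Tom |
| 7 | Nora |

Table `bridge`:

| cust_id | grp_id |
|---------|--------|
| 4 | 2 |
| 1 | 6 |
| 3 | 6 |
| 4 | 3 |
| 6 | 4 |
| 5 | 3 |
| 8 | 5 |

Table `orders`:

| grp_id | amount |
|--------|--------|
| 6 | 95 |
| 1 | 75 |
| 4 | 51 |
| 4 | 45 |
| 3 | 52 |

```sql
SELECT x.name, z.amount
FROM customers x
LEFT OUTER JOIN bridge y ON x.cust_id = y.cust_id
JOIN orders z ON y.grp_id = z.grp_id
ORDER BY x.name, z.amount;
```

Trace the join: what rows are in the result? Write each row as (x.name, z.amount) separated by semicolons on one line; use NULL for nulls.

(Eve, 52); (Wendy, 52); (Yara, 45); (Yara, 51); (Yara, 52)

Evaluate left to right. First `customers x LEFT JOIN bridge y` on cust_id: 9 row(s).
Then INNER JOIN `orders z` on grp_id: keep only rows whose y.grp_id appears in z.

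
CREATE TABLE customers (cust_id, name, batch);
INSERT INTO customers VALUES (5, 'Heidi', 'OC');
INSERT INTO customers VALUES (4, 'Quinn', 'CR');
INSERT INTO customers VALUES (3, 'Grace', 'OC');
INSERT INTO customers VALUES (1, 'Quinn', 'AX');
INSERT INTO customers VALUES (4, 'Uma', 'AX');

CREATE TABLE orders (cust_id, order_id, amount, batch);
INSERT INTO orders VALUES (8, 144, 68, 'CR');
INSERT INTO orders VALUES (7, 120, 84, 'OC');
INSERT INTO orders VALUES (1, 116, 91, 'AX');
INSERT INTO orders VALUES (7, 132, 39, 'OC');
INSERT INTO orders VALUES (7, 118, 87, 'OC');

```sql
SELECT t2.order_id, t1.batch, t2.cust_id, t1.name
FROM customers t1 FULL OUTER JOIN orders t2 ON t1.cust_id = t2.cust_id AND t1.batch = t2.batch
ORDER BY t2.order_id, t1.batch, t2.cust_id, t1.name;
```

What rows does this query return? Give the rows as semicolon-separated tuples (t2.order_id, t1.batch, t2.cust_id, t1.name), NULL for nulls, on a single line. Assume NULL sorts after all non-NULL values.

(116, AX, 1, Quinn); (118, NULL, 7, NULL); (120, NULL, 7, NULL); (132, NULL, 7, NULL); (144, NULL, 8, NULL); (NULL, AX, NULL, Uma); (NULL, CR, NULL, Quinn); (NULL, OC, NULL, Grace); (NULL, OC, NULL, Heidi)

FULL OUTER JOIN keeps every row from both sides; unmatched rows get NULL for the other side's columns.
Matching on t1.cust_id = t2.cust_id AND t1.batch = t2.batch.
Matched pairs: 1; unmatched t1 rows kept: 4; unmatched t2 rows kept: 4.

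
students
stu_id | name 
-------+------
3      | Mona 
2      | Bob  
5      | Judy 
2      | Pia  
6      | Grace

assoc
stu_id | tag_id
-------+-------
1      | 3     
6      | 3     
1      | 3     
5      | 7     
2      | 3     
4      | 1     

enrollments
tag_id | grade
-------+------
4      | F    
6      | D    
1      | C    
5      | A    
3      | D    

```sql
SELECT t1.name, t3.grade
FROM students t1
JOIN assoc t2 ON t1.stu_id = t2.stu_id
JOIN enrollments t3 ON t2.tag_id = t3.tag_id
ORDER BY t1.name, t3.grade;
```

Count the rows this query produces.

3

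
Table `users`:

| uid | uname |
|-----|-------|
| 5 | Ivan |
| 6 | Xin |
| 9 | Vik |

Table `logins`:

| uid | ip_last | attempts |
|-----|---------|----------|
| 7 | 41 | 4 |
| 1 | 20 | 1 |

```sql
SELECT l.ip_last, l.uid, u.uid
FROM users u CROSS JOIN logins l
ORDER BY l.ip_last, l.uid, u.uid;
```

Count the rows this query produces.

6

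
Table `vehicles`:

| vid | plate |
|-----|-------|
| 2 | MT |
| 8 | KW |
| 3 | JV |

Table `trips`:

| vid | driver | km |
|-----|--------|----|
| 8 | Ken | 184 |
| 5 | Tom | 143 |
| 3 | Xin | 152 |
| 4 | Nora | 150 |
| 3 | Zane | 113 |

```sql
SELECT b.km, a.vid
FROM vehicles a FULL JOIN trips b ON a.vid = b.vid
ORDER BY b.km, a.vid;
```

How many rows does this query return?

6

FULL OUTER JOIN keeps every row from both sides; unmatched rows get NULL for the other side's columns.
Matching on a.vid = b.vid.
- a row (vid=2): no match → kept, b columns NULL.
- a row (vid=8): matches 1 b row(s) → 1 output row(s).
- a row (vid=3): matches 2 b row(s) → 2 output row(s).
- 2 b row(s) had no a match → kept, a columns NULL.
Total: 3 matched + 3 padded = 6 rows.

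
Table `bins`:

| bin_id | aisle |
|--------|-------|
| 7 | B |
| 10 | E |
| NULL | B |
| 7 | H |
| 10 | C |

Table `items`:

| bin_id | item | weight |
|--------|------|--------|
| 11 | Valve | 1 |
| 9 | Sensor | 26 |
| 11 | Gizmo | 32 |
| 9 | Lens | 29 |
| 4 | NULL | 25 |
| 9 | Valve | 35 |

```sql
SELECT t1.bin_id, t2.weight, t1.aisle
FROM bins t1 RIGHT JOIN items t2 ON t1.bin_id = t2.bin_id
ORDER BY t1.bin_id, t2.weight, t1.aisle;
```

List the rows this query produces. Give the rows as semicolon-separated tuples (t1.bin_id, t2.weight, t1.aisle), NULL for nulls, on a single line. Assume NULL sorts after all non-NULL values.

(NULL, 1, NULL); (NULL, 25, NULL); (NULL, 26, NULL); (NULL, 29, NULL); (NULL, 32, NULL); (NULL, 35, NULL)

RIGHT JOIN keeps every row from `items`; unmatched rows get NULL for `bins`'s columns.
Matching on t1.bin_id = t2.bin_id. A NULL in a compared column never satisfies the condition.
- bin_id=7: no matching t2 row.
- bin_id=10: no matching t2 row.
- bin_id=NULL: no matching t2 row.
- bin_id=7: no matching t2 row.
- bin_id=10: no matching t2 row.
- plus 6 unmatched t2 row(s), each kept with NULL t1 columns.
After projecting and ordering:
t1.bin_id | t2.weight | t1.aisle
NULL | 1 | NULL
NULL | 25 | NULL
NULL | 26 | NULL
NULL | 29 | NULL
NULL | 32 | NULL
NULL | 35 | NULL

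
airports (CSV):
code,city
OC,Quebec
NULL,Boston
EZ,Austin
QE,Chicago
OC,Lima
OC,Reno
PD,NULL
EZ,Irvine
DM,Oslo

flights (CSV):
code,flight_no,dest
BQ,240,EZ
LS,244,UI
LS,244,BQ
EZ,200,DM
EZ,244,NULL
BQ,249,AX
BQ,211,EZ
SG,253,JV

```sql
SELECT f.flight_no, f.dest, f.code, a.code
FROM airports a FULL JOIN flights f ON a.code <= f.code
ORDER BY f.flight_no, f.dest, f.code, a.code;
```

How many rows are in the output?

24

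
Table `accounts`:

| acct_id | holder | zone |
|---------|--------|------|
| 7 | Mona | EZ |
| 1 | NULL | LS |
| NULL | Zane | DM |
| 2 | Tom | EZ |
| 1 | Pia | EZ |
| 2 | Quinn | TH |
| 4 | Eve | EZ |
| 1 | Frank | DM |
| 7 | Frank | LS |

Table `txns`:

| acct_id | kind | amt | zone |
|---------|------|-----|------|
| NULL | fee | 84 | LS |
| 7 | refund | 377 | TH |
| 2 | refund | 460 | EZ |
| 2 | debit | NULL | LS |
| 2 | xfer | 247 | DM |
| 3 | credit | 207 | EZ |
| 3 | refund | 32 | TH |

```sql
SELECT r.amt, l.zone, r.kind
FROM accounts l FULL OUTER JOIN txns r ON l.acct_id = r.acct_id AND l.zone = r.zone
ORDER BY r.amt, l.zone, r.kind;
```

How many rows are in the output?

15

FULL OUTER JOIN keeps every row from both sides; unmatched rows get NULL for the other side's columns.
Matching on l.acct_id = r.acct_id AND l.zone = r.zone. A NULL in a compared column never satisfies the condition.
- l[0] acct_id=7, zone=EZ → no match; kept with NULLs on the r side.
- l[1] acct_id=1, zone=LS → no match; kept with NULLs on the r side.
- l[2] acct_id=NULL, zone=DM → no match; kept with NULLs on the r side.
- l[3] acct_id=2, zone=EZ → 1 match(es) in r → 1 row(s).
- l[4] acct_id=1, zone=EZ → no match; kept with NULLs on the r side.
- l[5] acct_id=2, zone=TH → no match; kept with NULLs on the r side.
- l[6] acct_id=4, zone=EZ → no match; kept with NULLs on the r side.
- l[7] acct_id=1, zone=DM → no match; kept with NULLs on the r side.
- l[8] acct_id=7, zone=LS → no match; kept with NULLs on the r side.
- 6 r row(s) had no l match → kept, l columns NULL.
Total: 1 matched + 14 padded = 15 rows.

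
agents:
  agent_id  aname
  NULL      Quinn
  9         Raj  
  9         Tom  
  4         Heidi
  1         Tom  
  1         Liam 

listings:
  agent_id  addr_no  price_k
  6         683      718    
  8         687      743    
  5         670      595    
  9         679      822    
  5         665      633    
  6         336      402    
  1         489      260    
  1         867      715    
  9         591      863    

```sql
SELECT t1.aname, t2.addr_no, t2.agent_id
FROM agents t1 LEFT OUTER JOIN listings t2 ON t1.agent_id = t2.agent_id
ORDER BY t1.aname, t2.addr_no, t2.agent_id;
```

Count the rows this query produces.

10

LEFT JOIN keeps every row from `agents`; unmatched rows get NULL for `listings`'s columns.
Matching on t1.agent_id = t2.agent_id. A NULL in a compared column never satisfies the condition.
- t1 row (agent_id=NULL): no match → kept, t2 columns NULL.
- t1 row (agent_id=9): matches 2 t2 row(s) → 2 output row(s).
- t1 row (agent_id=9): matches 2 t2 row(s) → 2 output row(s).
- t1 row (agent_id=4): no match → kept, t2 columns NULL.
- t1 row (agent_id=1): matches 2 t2 row(s) → 2 output row(s).
- t1 row (agent_id=1): matches 2 t2 row(s) → 2 output row(s).
Total: 8 matched + 2 padded = 10 rows.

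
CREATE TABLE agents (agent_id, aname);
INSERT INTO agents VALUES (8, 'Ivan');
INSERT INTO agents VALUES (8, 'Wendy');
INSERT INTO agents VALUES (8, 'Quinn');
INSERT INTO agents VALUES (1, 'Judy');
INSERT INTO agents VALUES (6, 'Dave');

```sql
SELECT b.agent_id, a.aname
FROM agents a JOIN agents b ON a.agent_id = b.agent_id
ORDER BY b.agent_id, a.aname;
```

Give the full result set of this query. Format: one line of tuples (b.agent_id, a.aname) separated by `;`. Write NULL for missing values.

INNER JOIN keeps only pairs where the ON condition holds.
Matching on a.agent_id = b.agent_id.
- a[0] agent_id=8 → 3 match(es) in b → 3 row(s).
- a[1] agent_id=8 → 3 match(es) in b → 3 row(s).
- a[2] agent_id=8 → 3 match(es) in b → 3 row(s).
- a[3] agent_id=1 → 1 match(es) in b → 1 row(s).
- a[4] agent_id=6 → 1 match(es) in b → 1 row(s).

(1, Judy); (6, Dave); (8, Ivan); (8, Ivan); (8, Ivan); (8, Quinn); (8, Quinn); (8, Quinn); (8, Wendy); (8, Wendy); (8, Wendy)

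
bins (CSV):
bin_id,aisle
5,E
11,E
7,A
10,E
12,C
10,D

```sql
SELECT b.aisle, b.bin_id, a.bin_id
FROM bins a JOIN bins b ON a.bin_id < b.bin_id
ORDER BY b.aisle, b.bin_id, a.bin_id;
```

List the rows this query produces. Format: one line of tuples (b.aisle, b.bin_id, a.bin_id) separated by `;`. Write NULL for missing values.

(A, 7, 5); (C, 12, 5); (C, 12, 7); (C, 12, 10); (C, 12, 10); (C, 12, 11); (D, 10, 5); (D, 10, 7); (E, 10, 5); (E, 10, 7); (E, 11, 5); (E, 11, 7); (E, 11, 10); (E, 11, 10)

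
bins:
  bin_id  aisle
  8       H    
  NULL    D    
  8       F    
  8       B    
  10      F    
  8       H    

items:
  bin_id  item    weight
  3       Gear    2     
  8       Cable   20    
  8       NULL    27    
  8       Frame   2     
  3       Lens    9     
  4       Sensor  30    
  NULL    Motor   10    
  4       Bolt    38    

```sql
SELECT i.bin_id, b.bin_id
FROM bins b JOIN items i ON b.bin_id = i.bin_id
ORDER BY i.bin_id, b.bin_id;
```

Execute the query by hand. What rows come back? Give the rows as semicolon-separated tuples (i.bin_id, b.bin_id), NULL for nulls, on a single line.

INNER JOIN keeps only pairs where the ON condition holds.
Matching on b.bin_id = i.bin_id. A NULL in a compared column never satisfies the condition.
- b row (bin_id=8): matches 3 i row(s) → 3 output row(s).
- b row (bin_id=NULL): no match → dropped.
- b row (bin_id=8): matches 3 i row(s) → 3 output row(s).
- b row (bin_id=8): matches 3 i row(s) → 3 output row(s).
- b row (bin_id=10): no match → dropped.
- b row (bin_id=8): matches 3 i row(s) → 3 output row(s).

(8, 8); (8, 8); (8, 8); (8, 8); (8, 8); (8, 8); (8, 8); (8, 8); (8, 8); (8, 8); (8, 8); (8, 8)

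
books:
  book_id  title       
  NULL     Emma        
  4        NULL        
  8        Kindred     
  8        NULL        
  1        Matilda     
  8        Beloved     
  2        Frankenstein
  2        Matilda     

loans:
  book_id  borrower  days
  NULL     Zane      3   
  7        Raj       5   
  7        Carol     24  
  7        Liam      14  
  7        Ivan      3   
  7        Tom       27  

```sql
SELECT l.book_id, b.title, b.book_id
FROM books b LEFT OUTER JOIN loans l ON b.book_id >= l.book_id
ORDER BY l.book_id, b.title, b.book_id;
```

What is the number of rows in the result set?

LEFT JOIN keeps every row from `books`; unmatched rows get NULL for `loans`'s columns.
Matching on b.book_id >= l.book_id. A NULL in a compared column never satisfies the condition.
Matched pairs: 15; unmatched b rows kept: 5.
Total: 15 matched + 5 padded = 20 rows.

20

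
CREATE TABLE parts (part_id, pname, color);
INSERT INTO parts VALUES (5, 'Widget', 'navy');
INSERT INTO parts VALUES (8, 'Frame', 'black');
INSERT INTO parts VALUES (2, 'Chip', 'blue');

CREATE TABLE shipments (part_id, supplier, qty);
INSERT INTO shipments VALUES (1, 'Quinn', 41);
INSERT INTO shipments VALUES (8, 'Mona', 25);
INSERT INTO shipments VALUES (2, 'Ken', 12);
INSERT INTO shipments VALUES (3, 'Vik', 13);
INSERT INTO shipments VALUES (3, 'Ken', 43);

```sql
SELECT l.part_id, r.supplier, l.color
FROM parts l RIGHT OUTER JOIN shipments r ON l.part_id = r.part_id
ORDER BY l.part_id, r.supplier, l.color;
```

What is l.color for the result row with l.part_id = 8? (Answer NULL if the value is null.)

RIGHT JOIN keeps every row from `shipments`; unmatched rows get NULL for `parts`'s columns.
Matching on l.part_id = r.part_id.
- part_id=5: no matching r row.
- part_id=8: 1 matching r row(s), so 1 row(s) emitted.
- part_id=2: 1 matching r row(s), so 1 row(s) emitted.
- plus 3 unmatched r row(s), each kept with NULL l columns.

black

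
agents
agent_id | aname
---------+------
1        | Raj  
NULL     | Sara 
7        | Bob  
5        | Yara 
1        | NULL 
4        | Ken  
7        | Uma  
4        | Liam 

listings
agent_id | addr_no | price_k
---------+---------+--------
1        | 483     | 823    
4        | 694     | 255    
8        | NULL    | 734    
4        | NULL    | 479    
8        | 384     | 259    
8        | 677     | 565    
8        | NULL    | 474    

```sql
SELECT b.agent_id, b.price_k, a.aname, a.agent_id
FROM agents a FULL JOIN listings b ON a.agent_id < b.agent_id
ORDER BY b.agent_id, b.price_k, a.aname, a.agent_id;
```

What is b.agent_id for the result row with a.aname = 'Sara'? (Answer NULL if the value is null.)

NULL

FULL OUTER JOIN keeps every row from both sides; unmatched rows get NULL for the other side's columns.
Matching on a.agent_id < b.agent_id. A NULL in a compared column never satisfies the condition.
- a[0] agent_id=1 → 6 match(es) in b → 6 row(s).
- a[1] agent_id=NULL → no match; kept with NULLs on the b side.
- a[2] agent_id=7 → 4 match(es) in b → 4 row(s).
- a[3] agent_id=5 → 4 match(es) in b → 4 row(s).
- a[4] agent_id=1 → 6 match(es) in b → 6 row(s).
- a[5] agent_id=4 → 4 match(es) in b → 4 row(s).
- a[6] agent_id=7 → 4 match(es) in b → 4 row(s).
- a[7] agent_id=4 → 4 match(es) in b → 4 row(s).
- 1 row(s) from b found no a partner → padded with NULL.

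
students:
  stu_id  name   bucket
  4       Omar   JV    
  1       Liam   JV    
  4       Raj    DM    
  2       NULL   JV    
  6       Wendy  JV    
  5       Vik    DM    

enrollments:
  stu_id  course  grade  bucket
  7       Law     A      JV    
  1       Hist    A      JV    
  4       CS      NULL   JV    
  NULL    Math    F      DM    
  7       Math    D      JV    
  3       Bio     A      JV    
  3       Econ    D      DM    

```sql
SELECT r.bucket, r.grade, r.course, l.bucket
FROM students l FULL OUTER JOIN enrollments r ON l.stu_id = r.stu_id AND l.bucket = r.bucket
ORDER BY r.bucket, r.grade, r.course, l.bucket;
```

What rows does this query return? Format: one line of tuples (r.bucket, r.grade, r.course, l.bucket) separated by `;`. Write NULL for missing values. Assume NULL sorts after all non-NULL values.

FULL OUTER JOIN keeps every row from both sides; unmatched rows get NULL for the other side's columns.
Matching on l.stu_id = r.stu_id AND l.bucket = r.bucket. A NULL in a compared column never satisfies the condition.
- stu_id=4, bucket=JV: 1 matching r row(s), so 1 row(s) emitted.
- stu_id=1, bucket=JV: 1 matching r row(s), so 1 row(s) emitted.
- stu_id=4, bucket=DM: no r row matches, row kept with r columns NULL.
- stu_id=2, bucket=JV: no r row matches, row kept with r columns NULL.
- stu_id=6, bucket=JV: no r row matches, row kept with r columns NULL.
- stu_id=5, bucket=DM: no r row matches, row kept with r columns NULL.
- 5 row(s) from r found no l partner → padded with NULL.

(DM, D, Econ, NULL); (DM, F, Math, NULL); (JV, A, Bio, NULL); (JV, A, Hist, JV); (JV, A, Law, NULL); (JV, D, Math, NULL); (JV, NULL, CS, JV); (NULL, NULL, NULL, DM); (NULL, NULL, NULL, DM); (NULL, NULL, NULL, JV); (NULL, NULL, NULL, JV)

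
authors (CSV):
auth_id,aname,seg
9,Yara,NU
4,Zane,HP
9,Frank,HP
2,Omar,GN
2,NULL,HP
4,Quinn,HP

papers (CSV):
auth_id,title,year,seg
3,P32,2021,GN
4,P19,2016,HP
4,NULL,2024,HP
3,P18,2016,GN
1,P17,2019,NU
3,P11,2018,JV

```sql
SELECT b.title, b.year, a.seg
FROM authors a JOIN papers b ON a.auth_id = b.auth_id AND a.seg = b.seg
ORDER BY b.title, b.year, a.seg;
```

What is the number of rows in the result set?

4

INNER JOIN keeps only pairs where the ON condition holds.
Matching on a.auth_id = b.auth_id AND a.seg = b.seg.
- a (auth_id=9, seg=NU) has no partner → excluded.
- a (auth_id=4, seg=HP) pairs with 2 row(s) of b.
- a (auth_id=9, seg=HP) has no partner → excluded.
- a (auth_id=2, seg=GN) has no partner → excluded.
- a (auth_id=2, seg=HP) has no partner → excluded.
- a (auth_id=4, seg=HP) pairs with 2 row(s) of b.
Total: 4 rows.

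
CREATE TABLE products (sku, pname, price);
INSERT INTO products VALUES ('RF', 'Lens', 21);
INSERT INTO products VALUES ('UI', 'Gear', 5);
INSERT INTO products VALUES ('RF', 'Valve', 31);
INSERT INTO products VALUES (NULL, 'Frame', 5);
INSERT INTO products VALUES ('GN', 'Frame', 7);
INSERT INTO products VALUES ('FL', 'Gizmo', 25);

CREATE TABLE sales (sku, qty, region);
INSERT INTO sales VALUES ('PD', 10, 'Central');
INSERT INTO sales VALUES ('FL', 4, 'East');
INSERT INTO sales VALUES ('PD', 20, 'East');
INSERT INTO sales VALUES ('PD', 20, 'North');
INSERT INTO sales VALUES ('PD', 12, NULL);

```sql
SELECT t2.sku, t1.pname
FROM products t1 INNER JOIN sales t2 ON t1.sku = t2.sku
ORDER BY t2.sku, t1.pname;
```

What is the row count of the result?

INNER JOIN keeps only pairs where the ON condition holds.
Matching on t1.sku = t2.sku. A NULL in a compared column never satisfies the condition.
- t1 row (sku=RF): no match → dropped.
- t1 row (sku=UI): no match → dropped.
- t1 row (sku=RF): no match → dropped.
- t1 row (sku=NULL): no match → dropped.
- t1 row (sku=GN): no match → dropped.
- t1 row (sku=FL): matches 1 t2 row(s) → 1 output row(s).
Total: 1 rows.

1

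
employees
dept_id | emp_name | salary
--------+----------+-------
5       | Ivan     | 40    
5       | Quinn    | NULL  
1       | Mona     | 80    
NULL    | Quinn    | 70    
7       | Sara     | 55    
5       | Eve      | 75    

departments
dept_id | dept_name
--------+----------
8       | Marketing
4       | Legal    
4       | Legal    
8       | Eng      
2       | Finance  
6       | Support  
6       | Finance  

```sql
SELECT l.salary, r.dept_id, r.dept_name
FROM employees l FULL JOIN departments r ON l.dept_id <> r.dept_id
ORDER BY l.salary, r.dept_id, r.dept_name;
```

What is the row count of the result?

36

FULL OUTER JOIN keeps every row from both sides; unmatched rows get NULL for the other side's columns.
Matching on l.dept_id <> r.dept_id. A NULL in a compared column never satisfies the condition.
- l (dept_id=5) pairs with 7 row(s) of r.
- l (dept_id=5) pairs with 7 row(s) of r.
- l (dept_id=1) pairs with 7 row(s) of r.
- l (dept_id=NULL) has no partner → padded with NULL.
- l (dept_id=7) pairs with 7 row(s) of r.
- l (dept_id=5) pairs with 7 row(s) of r.
Total: 35 matched + 1 padded = 36 rows.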